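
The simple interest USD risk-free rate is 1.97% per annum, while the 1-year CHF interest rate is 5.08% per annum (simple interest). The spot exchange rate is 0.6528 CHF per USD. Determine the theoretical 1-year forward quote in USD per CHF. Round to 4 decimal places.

T = 1 year.
CHF growth factor: 1 + 0.0508×1 = 1.050800.
USD growth factor: 1 + 0.0197×1 = 1.019700.
Forward (CHF per USD) = 0.6528 × 1.050800 / 1.019700 = 0.6727099.
Invert for USD per CHF: 1 / 0.6727099 = 1.4865.

1.4865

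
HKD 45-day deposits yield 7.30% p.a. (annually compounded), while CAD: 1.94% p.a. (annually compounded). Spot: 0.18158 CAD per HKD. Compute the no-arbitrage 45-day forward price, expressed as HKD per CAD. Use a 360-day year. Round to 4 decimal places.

T = 45/360 years.
CAD growth factor: (1 + 0.0194)^(45/360) = 1.0024047.
HKD accumulates by (1 + 0.0730)^(45/360) = 1.0088462.
So F = 0.18158 × 1.0024047 / 1.0088462 = 0.1804206 (CAD/HKD).
Quoted the other way: 1/0.1804206 = 5.5426 HKD per CAD.

5.5426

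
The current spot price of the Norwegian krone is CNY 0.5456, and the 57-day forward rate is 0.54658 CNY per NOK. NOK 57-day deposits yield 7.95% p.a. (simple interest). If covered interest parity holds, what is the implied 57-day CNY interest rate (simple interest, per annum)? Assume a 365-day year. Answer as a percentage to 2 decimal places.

T = 57/365 years.
By CIP, F/S equals the CNY-to-NOK growth ratio: 0.54658/0.5456 = 1.0017962.
The NOK side grows by 1 + 0.0795×57/365 = 1.0124151.
So the CNY growth factor = 1.0142336.
(1.0142336 − 1)/T = 0.091145, i.e. 9.11%.

9.11%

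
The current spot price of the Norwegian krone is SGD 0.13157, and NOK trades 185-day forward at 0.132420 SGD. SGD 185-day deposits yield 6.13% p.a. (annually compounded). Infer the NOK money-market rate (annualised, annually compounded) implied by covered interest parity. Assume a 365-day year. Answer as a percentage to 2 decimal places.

T = 185/365 years.
F/S = 0.13242/0.13157 = 1.0064604 = (growth of SGD) / (growth of NOK).
SGD growth factor: (1 + 0.0613)^(185/365) = 1.030614.
That pins the NOK growth at 1.0239986.
r = 1.0239986^(365/185) − 1 = 0.047901 → 4.79%.

4.79%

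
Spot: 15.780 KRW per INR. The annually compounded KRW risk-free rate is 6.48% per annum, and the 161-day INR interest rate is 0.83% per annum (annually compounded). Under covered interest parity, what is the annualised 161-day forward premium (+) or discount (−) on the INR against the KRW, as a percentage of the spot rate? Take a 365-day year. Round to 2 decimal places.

+5.52%

T = 161/365 years.
No-arbitrage forward: 15.78 × 1.0280822 / 1.0036526 = 16.164096 KRW/INR.
Annualised premium = (F − S)/S × (1/T) = (16.164096 − 15.78)/15.78 ÷ (161/365) = 5.52%.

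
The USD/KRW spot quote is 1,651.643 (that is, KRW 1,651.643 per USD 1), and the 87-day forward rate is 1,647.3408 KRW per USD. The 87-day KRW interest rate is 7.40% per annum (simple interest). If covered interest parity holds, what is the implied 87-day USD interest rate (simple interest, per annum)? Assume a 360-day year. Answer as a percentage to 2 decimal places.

T = 87/360 years.
F/S = 1647.3408/1651.643 = 0.9973952 = (growth of KRW) / (growth of USD).
The KRW side grows by 1 + 0.0740×87/360 = 1.0178833.
Hence g_USD = 1.0205416.
(1.0205416 − 1)/T = 0.085000, i.e. 8.50%.

8.50%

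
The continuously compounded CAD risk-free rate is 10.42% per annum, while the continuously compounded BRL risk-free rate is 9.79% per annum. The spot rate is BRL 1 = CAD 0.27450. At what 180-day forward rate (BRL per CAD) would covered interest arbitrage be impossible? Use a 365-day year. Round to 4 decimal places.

3.6317

T = 180/365 years.
Growth of 1 CAD over T: e^(0.1042×180/365) = 1.0527295.
BRL growth factor: e^(0.0979×180/365) = 1.0494639.
So F = 0.2745 × 1.0527295 / 1.0494639 = 0.2753542 (CAD/BRL).
Quoted the other way: 1/0.2753542 = 3.6317 BRL per CAD.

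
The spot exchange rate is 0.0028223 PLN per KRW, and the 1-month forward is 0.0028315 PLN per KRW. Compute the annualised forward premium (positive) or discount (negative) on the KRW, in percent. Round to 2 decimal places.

+3.91%

T = 1/12 years.
Period premium: (0.0028315 − 0.0028223)/0.0028223 = 0.0032598.
×(1/T) gives 3.91% p.a.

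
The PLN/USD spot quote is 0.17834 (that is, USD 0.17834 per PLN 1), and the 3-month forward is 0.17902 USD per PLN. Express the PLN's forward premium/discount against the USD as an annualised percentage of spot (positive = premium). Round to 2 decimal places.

T = 3/12 years.
(F − S)/S = (0.17902 − 0.17834)/0.17834 = 0.0038129.
Annualise by dividing by T: 0.0038129 / (3/12) = 0.015252 → 1.53%.

+1.53%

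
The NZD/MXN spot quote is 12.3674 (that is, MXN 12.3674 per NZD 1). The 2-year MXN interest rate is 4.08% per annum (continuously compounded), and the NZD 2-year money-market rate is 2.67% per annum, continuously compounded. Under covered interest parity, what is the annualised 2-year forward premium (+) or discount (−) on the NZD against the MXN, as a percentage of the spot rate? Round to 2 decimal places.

T = 2 years.
F = S · g_MXN/g_NZD = 12.3674 × 1.0850217/1.0548515 = 12.7211246.
(F − S)/S ÷ T = (12.7211246 − 12.3674)/12.3674/2 = 0.014301 → 1.43%.

+1.43%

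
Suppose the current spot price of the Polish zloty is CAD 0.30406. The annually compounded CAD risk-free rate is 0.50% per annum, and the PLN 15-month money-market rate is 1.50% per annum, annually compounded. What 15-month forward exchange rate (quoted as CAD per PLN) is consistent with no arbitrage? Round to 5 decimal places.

T = 15/12 years.
Growth of 1 CAD over T: (1 + 0.0050)^(15/12) = 1.0062539.
Growth of 1 PLN over T: (1 + 0.0150)^(15/12) = 1.018785.
CIP: F = S · (grow CAD)/(grow PLN) = 0.30406 × 1.0062539/1.018785 = 0.3003200 CAD per PLN.

0.30032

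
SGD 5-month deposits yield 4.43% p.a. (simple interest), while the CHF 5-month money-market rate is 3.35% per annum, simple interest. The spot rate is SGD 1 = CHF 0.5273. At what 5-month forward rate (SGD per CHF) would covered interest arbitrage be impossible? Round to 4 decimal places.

1.9049

T = 5/12 years.
Growth of 1 CHF over T: 1 + 0.0335×5/12 = 1.0139583.
SGD accumulates by 1 + 0.0443×5/12 = 1.0184583.
So F = 0.5273 × 1.0139583 / 1.0184583 = 0.5249702 (CHF/SGD).
Invert for SGD per CHF: 1 / 0.5249702 = 1.9049.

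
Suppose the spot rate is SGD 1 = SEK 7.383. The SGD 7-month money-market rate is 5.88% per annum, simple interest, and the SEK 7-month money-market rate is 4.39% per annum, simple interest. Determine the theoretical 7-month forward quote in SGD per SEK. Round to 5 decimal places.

0.13659

T = 7/12 years.
Growth of 1 SEK over T: 1 + 0.0439×7/12 = 1.0256083.
Growth of 1 SGD over T: 1 + 0.0588×7/12 = 1.034300.
CIP: F = S · (grow SEK)/(grow SGD) = 7.383 × 1.0256083/1.034300 = 7.320957 SEK per SGD.
Invert for SGD per SEK: 1 / 7.320957 = 0.13659.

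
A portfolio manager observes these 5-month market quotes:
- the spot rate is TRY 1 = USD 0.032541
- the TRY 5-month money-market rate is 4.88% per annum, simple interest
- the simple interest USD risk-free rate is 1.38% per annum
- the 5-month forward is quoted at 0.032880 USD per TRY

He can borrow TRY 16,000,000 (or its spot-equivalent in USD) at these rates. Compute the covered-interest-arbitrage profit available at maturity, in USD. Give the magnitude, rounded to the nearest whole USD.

T = 5/12 years.
Keep in TRY, deliver into the forward: 16,000,000·1.02033333·0.032880 = USD 536,776.96.
Swap to USD now, deposit: 16,000,000·0.032541·1.005750 = USD 523,649.77.
The quoted forward overvalues TRY, so borrow USD, buy TRY at spot, deposit the TRY at 4.88%, and sell the proceeds forward at 0.032880.
The gap between the two covered legs is USD 13,127.

USD 13,127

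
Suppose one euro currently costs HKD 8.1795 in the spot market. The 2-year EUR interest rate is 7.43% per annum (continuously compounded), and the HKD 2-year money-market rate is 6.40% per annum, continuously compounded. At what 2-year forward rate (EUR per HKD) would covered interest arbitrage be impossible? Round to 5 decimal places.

0.12480

T = 2 years.
Growth of 1 HKD over T: e^(0.0640×2) = 1.136553.
Growth of 1 EUR over T: e^(0.0743×2) = 1.1602088.
Forward (HKD per EUR) = 8.1795 × 1.136553 / 1.1602088 = 8.012726.
Quoted the other way: 1/8.012726 = 0.12480 EUR per HKD.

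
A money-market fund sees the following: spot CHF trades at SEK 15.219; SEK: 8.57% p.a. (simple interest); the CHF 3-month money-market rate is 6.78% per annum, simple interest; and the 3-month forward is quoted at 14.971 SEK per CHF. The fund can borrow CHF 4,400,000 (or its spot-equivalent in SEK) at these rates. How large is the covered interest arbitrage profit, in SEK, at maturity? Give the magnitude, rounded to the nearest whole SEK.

T = 3/12 years.
Route A — deposit CHF, sell forward: 4,400,000 × 1.016950 × 14.971 = SEK 66,988,937.18.
Route B — convert at spot, deposit SEK: 4,400,000 × 15.219 × 1.021425 = SEK 68,398,295.13.
The quoted forward undervalues CHF, so borrow CHF, convert to SEK at spot, deposit the SEK at 8.57%, and buy CHF forward at 14.971 to cover the loan.
Profit = 68,398,295.13 − 66,988,937.18 = SEK 1,409,358.

SEK 1,409,358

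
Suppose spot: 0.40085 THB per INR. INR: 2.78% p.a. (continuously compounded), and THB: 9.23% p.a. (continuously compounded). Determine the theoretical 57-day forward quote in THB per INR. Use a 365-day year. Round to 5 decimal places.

0.40491

T = 57/365 years.
Growth of 1 THB over T: e^(0.0923×57/365) = 1.0145184.
INR accumulates by e^(0.0278×57/365) = 1.0043508.
So F = 0.40085 × 1.0145184 / 1.0043508 = 0.4049080 (THB/INR).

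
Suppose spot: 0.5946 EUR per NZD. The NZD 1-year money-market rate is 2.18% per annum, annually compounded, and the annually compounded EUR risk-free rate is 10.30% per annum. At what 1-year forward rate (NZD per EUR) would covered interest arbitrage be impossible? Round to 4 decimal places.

1.5580

T = 1 year.
Growth of 1 EUR over T: (1 + 0.1030)^1 = 1.103000.
NZD growth factor: (1 + 0.0218)^1 = 1.021800.
CIP: F = S · (grow EUR)/(grow NZD) = 0.5946 × 1.103000/1.021800 = 0.6418514 EUR per NZD.
Quoted the other way: 1/0.6418514 = 1.5580 NZD per EUR.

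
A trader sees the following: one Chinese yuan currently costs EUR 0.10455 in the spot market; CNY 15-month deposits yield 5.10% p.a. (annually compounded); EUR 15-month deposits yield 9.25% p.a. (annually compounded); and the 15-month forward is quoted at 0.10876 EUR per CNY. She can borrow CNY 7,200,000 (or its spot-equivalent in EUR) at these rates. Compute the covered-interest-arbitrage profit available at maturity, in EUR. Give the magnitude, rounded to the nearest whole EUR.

T = 15/12 years.
Route A — deposit CNY, sell forward: 7,200,000 × 1.06415134 × 0.10876 = EUR 833,307.12.
Route B — convert at spot, deposit EUR: 7,200,000 × 0.10455 × 1.11693219 = EUR 840,781.88.
The quoted forward undervalues CNY, so borrow CNY, convert to EUR at spot, deposit the EUR at 9.25%, and buy CNY forward at 0.10876 to cover the loan.
The gap between the two covered legs is EUR 7,475.

EUR 7,475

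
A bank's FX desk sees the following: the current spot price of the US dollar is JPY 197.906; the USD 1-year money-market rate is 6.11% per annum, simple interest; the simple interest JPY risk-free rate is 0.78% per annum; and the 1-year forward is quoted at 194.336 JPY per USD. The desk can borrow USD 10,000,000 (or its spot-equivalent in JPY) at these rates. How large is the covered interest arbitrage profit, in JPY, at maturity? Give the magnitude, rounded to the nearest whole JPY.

T = 1 year.
Keep in USD, deliver into the forward: 10,000,000·1.061100·194.336 = JPY 2,062,099,296.00.
Swap to JPY now, deposit: 10,000,000·197.906·1.007800 = JPY 1,994,496,668.00.
The quoted forward overvalues USD, so borrow JPY, buy USD at spot, deposit the USD at 6.11%, and sell the proceeds forward at 194.336.
Arbitrage profit = |2,062,099,296.00 − 1,994,496,668.00| = JPY 67,602,628.

JPY 67,602,628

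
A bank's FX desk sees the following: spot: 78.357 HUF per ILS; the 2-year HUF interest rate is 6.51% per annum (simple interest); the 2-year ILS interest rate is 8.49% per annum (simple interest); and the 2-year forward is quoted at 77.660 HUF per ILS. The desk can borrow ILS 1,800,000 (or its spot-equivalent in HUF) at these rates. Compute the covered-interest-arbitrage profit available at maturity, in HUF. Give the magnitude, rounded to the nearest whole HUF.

HUF 4,117,656

T = 2 years.
Keep in ILS, deliver into the forward: 1,800,000·1.169800·77.660 = HUF 163,524,002.40.
Swap to HUF now, deposit: 1,800,000·78.357·1.130200 = HUF 159,406,346.52.
The quoted forward overvalues ILS, so borrow HUF, buy ILS at spot, deposit the ILS at 8.49%, and sell the proceeds forward at 77.660.
The gap between the two covered legs is HUF 4,117,656.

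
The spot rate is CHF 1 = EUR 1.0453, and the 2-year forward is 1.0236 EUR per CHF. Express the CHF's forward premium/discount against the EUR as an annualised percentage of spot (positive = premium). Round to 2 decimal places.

-1.04%

T = 2 years.
CHF trades forward at -2.07596% vs spot over the period.
×(1/T) gives -1.04% p.a.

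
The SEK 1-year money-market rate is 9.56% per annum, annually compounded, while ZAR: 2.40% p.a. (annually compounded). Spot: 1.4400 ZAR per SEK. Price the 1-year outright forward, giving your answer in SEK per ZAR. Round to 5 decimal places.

T = 1 year.
ZAR accumulates by (1 + 0.0240)^1 = 1.024000.
SEK growth factor: (1 + 0.0956)^1 = 1.095600.
CIP: F = S · (grow ZAR)/(grow SEK) = 1.44 × 1.024000/1.095600 = 1.345893 ZAR per SEK.
Quoted the other way: 1/1.345893 = 0.74300 SEK per ZAR.

0.74300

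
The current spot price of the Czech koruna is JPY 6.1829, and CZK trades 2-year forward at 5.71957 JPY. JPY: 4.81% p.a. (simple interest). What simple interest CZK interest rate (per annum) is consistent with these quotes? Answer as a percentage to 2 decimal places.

T = 2 years.
By CIP, F/S equals the JPY-to-CZK growth ratio: 5.71957/6.1829 = 0.9250627.
JPY growth factor: 1 + 0.0481×2 = 1.096200.
That pins the CZK growth at 1.1850008.
(1.1850008 − 1)/T = 0.092500, i.e. 9.25%.

9.25%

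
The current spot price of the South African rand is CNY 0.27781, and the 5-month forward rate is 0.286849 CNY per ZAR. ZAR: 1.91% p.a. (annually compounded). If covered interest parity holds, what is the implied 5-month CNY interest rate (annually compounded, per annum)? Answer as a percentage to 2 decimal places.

T = 5/12 years.
By CIP, F/S equals the CNY-to-ZAR growth ratio: 0.286849/0.27781 = 1.0325366.
ZAR growth factor: (1 + 0.0191)^(5/12) = 1.0079144.
So the CNY growth factor = 1.0407085.
r = 1.0407085^(12/5) − 1 = 0.100499 → 10.05%.

10.05%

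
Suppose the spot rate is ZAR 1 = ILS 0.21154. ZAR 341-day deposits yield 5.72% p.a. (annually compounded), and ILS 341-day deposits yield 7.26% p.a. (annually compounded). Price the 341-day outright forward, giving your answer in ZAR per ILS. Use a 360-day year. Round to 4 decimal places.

4.6629

T = 341/360 years.
Growth of 1 ILS over T: (1 + 0.0726)^(341/360) = 1.0686398.
ZAR growth factor: (1 + 0.0572)^(341/360) = 1.0541009.
So F = 0.21154 × 1.0686398 / 1.0541009 = 0.2144577 (ILS/ZAR).
Invert for ZAR per ILS: 1 / 0.2144577 = 4.6629.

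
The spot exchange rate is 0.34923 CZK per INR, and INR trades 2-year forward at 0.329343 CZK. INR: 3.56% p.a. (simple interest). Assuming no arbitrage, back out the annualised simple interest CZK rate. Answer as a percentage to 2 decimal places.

T = 2 years.
F/S = 0.329343/0.34923 = 0.9430547 = (growth of CZK) / (growth of INR).
The INR side grows by 1 + 0.0356×2 = 1.071200.
So the CZK growth factor = 1.0102002.
(1.0102002 − 1)/T = 0.005100, i.e. 0.51%.

0.51%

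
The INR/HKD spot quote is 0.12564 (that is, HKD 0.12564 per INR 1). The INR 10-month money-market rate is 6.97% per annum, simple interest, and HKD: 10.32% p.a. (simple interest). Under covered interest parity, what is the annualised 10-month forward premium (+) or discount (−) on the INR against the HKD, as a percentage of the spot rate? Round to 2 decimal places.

+3.17%

T = 10/12 years.
CIP forward (HKD per INR) = 0.12564 × 1.086000/1.0580833 = 0.12895491.
Annualised premium = (F − S)/S × (1/T) = (0.12895491 − 0.12564)/0.12564 ÷ (10/12) = 3.17%.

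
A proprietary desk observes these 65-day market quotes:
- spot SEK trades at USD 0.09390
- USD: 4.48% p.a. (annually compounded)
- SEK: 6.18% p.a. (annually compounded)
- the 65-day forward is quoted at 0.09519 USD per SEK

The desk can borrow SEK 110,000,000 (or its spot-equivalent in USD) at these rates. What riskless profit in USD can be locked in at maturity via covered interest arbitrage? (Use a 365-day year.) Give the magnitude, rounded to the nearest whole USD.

USD 173,387

T = 65/365 years.
Keep in SEK, deliver into the forward: 110,000,000·1.010736024·0.09519 = USD 10,583,315.83.
Swap to USD now, deposit: 110,000,000·0.09390·1.0078350722 = USD 10,409,928.46.
The quoted forward overvalues SEK, so borrow USD, buy SEK at spot, deposit the SEK at 6.18%, and sell the proceeds forward at 0.09519.
Profit = 10,583,315.83 − 10,409,928.46 = USD 173,387.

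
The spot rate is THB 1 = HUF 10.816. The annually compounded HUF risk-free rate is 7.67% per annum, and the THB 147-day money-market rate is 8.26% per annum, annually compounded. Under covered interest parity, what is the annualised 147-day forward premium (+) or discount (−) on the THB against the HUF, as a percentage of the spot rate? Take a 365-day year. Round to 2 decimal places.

T = 147/365 years.
F = S · g_HUF/g_THB = 10.816 × 1.0302101/1.032480 = 10.792221.
(F − S)/S ÷ T = (10.792221 − 10.816)/10.816/(147/365) = -0.005459 → -0.55%.

-0.55%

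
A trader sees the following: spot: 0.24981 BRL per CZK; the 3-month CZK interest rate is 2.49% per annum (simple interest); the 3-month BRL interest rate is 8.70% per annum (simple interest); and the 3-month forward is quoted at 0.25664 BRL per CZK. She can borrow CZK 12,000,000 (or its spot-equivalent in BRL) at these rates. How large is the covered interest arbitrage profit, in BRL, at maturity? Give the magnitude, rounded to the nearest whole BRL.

T = 3/12 years.
Keep in CZK, deliver into the forward: 12,000,000·1.006225·0.25664 = BRL 3,098,851.01.
Swap to BRL now, deposit: 12,000,000·0.24981·1.021750 = BRL 3,062,920.41.
The quoted forward overvalues CZK, so borrow BRL, buy CZK at spot, deposit the CZK at 2.49%, and sell the proceeds forward at 0.25664.
Arbitrage profit = |3,098,851.01 − 3,062,920.41| = BRL 35,931.

BRL 35,931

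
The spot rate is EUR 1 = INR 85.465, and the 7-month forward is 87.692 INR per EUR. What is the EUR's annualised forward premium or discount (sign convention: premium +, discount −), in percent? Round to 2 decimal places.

T = 7/12 years.
EUR trades forward at +2.60575% vs spot over the period.
×(1/T) gives 4.47% p.a.

+4.47%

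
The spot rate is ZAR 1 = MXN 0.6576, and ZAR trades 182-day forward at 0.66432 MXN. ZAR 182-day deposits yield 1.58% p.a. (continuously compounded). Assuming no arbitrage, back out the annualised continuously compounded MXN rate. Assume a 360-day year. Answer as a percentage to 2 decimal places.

3.59%

T = 182/360 years.
By CIP, F/S equals the MXN-to-ZAR growth ratio: 0.66432/0.6576 = 1.0102190.
ZAR growth factor: e^(0.0158×182/360) = 1.0080198.
That pins the MXN growth at 1.0183208.
r = ln(1.0183208)/(182/360) = 0.035911 → 3.59%.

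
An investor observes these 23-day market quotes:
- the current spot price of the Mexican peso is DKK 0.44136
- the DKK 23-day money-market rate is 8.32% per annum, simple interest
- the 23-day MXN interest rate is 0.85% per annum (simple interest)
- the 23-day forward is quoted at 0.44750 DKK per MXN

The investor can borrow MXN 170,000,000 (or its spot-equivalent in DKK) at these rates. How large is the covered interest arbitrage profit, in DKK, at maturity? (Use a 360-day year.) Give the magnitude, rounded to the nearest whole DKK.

DKK 686,280

T = 23/360 years.
Invest the MXN and cover forward: 170,000,000 × 1.0005430556 × 0.44750 = DKK 76,116,312.95.
Convert at spot and invest in DKK: 170,000,000 × 0.44136 × 1.0053155556 = DKK 75,430,032.52.
The quoted forward overvalues MXN, so borrow DKK, buy MXN at spot, deposit the MXN at 0.85%, and sell the proceeds forward at 0.44750.
Arbitrage profit = |76,116,312.95 − 75,430,032.52| = DKK 686,280.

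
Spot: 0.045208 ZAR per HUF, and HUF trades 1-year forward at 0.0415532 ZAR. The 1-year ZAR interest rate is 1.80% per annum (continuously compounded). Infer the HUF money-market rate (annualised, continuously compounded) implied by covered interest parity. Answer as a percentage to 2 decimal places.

T = 1 year.
F/S = 0.0415532/0.045208 = 0.9191559 = (growth of ZAR) / (growth of HUF).
ZAR growth factor: e^(0.0180×1) = 1.018163.
So the HUF growth factor = 1.1077152.
Take logs: ln 1.1077152 / 1 = 0.102300, so 10.23%.

10.23%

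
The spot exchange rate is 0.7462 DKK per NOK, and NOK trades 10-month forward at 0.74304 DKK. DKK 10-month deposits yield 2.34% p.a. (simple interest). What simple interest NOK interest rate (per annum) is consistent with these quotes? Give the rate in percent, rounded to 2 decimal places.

T = 10/12 years.
F/S = 0.74304/0.7462 = 0.9957652 = (growth of DKK) / (growth of NOK).
The DKK side grows by 1 + 0.0234×10/12 = 1.019500.
So the NOK growth factor = 1.0238357.
(1.0238357 − 1)/T = 0.028603, i.e. 2.86%.

2.86%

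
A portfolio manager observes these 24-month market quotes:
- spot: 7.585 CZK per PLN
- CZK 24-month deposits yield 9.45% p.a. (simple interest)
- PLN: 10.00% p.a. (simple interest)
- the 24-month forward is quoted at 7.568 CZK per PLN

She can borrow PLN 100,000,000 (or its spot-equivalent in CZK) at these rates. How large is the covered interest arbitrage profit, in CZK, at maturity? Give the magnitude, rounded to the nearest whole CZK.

T = 2 years.
Keep in PLN, deliver into the forward: 100,000,000·1.200000·7.568 = CZK 908,160,000.00.
Swap to CZK now, deposit: 100,000,000·7.585·1.189000 = CZK 901,856,500.00.
The quoted forward overvalues PLN, so borrow CZK, buy PLN at spot, deposit the PLN at 10.00%, and sell the proceeds forward at 7.568.
Profit = 908,160,000.00 − 901,856,500.00 = CZK 6,303,500.

CZK 6,303,500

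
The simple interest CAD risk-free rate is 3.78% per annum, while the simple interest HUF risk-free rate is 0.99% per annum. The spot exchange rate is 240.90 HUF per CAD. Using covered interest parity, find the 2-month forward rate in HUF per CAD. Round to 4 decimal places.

T = 2/12 years.
HUF accumulates by 1 + 0.0099×2/12 = 1.001650.
CAD growth factor: 1 + 0.0378×2/12 = 1.006300.
CIP: F = S · (grow HUF)/(grow CAD) = 240.9 × 1.001650/1.006300 = 239.786828 HUF per CAD.

239.7868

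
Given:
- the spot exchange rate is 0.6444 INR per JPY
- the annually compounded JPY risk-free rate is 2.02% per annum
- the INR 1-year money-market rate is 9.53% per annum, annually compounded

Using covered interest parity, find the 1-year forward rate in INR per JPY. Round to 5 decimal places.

0.69184

T = 1 year.
INR accumulates by (1 + 0.0953)^1 = 1.095300.
JPY growth factor: (1 + 0.0202)^1 = 1.020200.
Forward (INR per JPY) = 0.6444 × 1.095300 / 1.020200 = 0.6918362.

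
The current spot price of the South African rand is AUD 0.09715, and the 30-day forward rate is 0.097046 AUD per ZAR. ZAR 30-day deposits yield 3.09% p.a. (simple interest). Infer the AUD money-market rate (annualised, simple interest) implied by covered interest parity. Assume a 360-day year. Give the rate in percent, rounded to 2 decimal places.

T = 30/360 years.
F/S = 0.097046/0.09715 = 0.9989295 = (growth of AUD) / (growth of ZAR).
ZAR growth factor: 1 + 0.0309×30/360 = 1.002575.
That pins the AUD growth at 1.0015017.
r = (1.0015017 − 1)/(30/360) = 0.018020 → 1.80%.

1.80%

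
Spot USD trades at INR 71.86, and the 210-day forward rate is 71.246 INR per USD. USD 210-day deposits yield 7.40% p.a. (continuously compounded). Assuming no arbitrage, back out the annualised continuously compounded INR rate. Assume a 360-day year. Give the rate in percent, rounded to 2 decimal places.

5.93%

T = 210/360 years.
F/S = 71.246/71.86 = 0.9914556 = (growth of INR) / (growth of USD).
USD growth factor: e^(0.0740×210/360) = 1.0441119.
Hence g_INR = 1.0351906.
r = ln(1.0351906)/(210/360) = 0.059290 → 5.93%.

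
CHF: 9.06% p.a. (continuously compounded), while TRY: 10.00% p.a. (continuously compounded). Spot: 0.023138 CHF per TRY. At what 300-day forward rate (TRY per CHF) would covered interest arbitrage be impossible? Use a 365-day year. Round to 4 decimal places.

T = 300/365 years.
Growth of 1 CHF over T: e^(0.0906×300/365) = 1.07730845.
Growth of 1 TRY over T: e^(0.1000×300/365) = 1.085664.
So F = 0.023138 × 1.07730845 / 1.085664 = 0.022959924 (CHF/TRY).
Quoted the other way: 1/0.022959924 = 43.5542 TRY per CHF.

43.5542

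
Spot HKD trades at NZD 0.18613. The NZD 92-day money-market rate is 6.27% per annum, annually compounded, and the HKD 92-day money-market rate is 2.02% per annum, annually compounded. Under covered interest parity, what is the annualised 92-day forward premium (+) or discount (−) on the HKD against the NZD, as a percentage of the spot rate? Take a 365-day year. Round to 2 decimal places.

+4.10%

T = 92/365 years.
F = S · g_NZD/g_HKD = 0.18613 × 1.0154462/1.0050535 = 0.18805467.
(F − S)/S ÷ T = (0.18805467 − 0.18613)/0.18613/(92/365) = 0.041025 → 4.10%.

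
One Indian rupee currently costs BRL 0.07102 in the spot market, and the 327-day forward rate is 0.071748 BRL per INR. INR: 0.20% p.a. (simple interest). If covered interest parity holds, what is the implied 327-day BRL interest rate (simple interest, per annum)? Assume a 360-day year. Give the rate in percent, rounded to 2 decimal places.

1.33%

T = 327/360 years.
By CIP, F/S equals the BRL-to-INR growth ratio: 0.071748/0.07102 = 1.0102506.
The INR side grows by 1 + 0.0020×327/360 = 1.0018167.
So the BRL growth factor = 1.0120859.
(1.0120859 − 1)/T = 0.013306, i.e. 1.33%.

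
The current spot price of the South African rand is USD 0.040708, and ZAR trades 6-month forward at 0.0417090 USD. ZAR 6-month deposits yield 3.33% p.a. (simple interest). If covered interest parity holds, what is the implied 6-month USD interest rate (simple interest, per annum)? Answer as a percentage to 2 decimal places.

T = 6/12 years.
F/S = 0.041709/0.040708 = 1.0245898 = (growth of USD) / (growth of ZAR).
ZAR growth factor: 1 + 0.0333×6/12 = 1.016650.
That pins the USD growth at 1.0416492.
(1.0416492 − 1)/T = 0.083298, i.e. 8.33%.

8.33%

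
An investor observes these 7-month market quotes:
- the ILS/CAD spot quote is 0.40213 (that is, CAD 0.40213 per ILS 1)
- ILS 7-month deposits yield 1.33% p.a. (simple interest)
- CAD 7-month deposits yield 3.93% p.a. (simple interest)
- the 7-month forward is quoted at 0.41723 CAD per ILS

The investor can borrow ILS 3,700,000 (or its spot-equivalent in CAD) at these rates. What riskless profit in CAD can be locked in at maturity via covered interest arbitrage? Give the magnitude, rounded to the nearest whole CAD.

CAD 33,737

T = 7/12 years.
Keep in ILS, deliver into the forward: 3,700,000·1.007758333·0.41723 = CAD 1,555,727.93.
Swap to CAD now, deposit: 3,700,000·0.40213·1.022925 = CAD 1,521,990.67.
The quoted forward overvalues ILS, so borrow CAD, buy ILS at spot, deposit the ILS at 1.33%, and sell the proceeds forward at 0.41723.
The gap between the two covered legs is CAD 33,737.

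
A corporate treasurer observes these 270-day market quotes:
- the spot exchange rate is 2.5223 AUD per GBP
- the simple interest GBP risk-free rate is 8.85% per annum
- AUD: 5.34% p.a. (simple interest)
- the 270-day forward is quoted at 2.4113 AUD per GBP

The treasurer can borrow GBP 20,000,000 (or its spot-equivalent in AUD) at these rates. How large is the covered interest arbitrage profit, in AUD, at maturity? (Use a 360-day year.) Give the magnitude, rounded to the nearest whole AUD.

T = 270/360 years.
Invest the GBP and cover forward: 20,000,000 × 1.066375 × 2.4113 = AUD 51,427,000.75.
Convert at spot and invest in AUD: 20,000,000 × 2.5223 × 1.040050 = AUD 52,466,362.30.
The quoted forward undervalues GBP, so borrow GBP, convert to AUD at spot, deposit the AUD at 5.34%, and buy GBP forward at 2.4113 to cover the loan.
Profit = 52,466,362.30 − 51,427,000.75 = AUD 1,039,362.

AUD 1,039,362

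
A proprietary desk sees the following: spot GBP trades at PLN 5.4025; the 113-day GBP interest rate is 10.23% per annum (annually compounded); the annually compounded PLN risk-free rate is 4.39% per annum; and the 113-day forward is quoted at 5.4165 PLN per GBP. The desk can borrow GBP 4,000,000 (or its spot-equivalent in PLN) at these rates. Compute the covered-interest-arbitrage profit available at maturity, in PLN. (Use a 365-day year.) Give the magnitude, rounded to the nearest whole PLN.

PLN 429,902

T = 113/365 years.
Route A — deposit GBP, sell forward: 4,000,000 × 1.0306128589 × 5.4165 = PLN 22,329,258.20.
Route B — convert at spot, deposit PLN: 4,000,000 × 5.4025 × 1.0133899435 = PLN 21,899,356.68.
The quoted forward overvalues GBP, so borrow PLN, buy GBP at spot, deposit the GBP at 10.23%, and sell the proceeds forward at 5.4165.
The gap between the two covered legs is PLN 429,902.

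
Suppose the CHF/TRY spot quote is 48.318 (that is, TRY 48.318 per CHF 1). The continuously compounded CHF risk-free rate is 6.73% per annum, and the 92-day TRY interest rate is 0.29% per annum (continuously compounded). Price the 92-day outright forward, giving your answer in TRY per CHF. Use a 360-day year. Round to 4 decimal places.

T = 92/360 years.
TRY growth factor: e^(0.0029×92/360) = 1.00074139.
CHF growth factor: e^(0.0673×92/360) = 1.01734764.
CIP: F = S · (grow TRY)/(grow CHF) = 48.318 × 1.00074139/1.01734764 = 47.529301 TRY per CHF.

47.5293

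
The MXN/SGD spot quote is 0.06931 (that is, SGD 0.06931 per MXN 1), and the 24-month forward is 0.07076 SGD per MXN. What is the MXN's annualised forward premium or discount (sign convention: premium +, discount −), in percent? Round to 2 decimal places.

+1.05%

T = 2 years.
Period premium: (0.07076 − 0.06931)/0.06931 = 0.0209205.
×(1/T) gives 1.05% p.a.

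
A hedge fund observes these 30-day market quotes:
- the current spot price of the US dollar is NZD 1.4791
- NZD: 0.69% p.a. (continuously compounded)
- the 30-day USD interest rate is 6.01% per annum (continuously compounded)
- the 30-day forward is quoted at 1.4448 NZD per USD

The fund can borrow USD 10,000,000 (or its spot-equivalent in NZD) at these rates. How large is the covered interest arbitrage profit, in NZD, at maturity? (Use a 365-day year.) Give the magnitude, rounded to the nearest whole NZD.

NZD 279,845

T = 30/365 years.
Route A — deposit USD, sell forward: 10,000,000 × 1.0049519466 × 1.4448 = NZD 14,519,545.72.
Route B — convert at spot, deposit NZD: 10,000,000 × 1.4791 × 1.0005672841 = NZD 14,799,390.70.
The quoted forward undervalues USD, so borrow USD, convert to NZD at spot, deposit the NZD at 0.69%, and buy USD forward at 1.4448 to cover the loan.
The gap between the two covered legs is NZD 279,845.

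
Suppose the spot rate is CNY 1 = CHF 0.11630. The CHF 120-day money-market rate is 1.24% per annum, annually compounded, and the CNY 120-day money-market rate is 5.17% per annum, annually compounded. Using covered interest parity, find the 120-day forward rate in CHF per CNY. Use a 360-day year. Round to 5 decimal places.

T = 120/360 years.
CHF accumulates by (1 + 0.0124)^(120/360) = 1.0041164.
CNY accumulates by (1 + 0.0517)^(120/360) = 1.0169446.
CIP: F = S · (grow CHF)/(grow CNY) = 0.1163 × 1.0041164/1.0169446 = 0.1148329 CHF per CNY.

0.11483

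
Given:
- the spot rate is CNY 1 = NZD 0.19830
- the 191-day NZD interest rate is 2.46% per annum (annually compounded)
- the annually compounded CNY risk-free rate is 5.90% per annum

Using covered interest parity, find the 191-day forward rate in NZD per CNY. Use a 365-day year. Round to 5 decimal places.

0.19490

T = 191/365 years.
Growth of 1 NZD over T: (1 + 0.0246)^(191/365) = 1.0127983.
CNY accumulates by (1 + 0.0590)^(191/365) = 1.030452.
So F = 0.1983 × 1.0127983 / 1.030452 = 0.1949027 (NZD/CNY).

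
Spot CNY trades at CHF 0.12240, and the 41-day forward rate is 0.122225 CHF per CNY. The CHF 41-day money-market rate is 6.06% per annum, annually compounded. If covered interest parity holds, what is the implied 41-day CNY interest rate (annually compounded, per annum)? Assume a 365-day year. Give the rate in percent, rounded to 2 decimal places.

T = 41/365 years.
F/S = 0.122225/0.1224 = 0.9985703 = (growth of CHF) / (growth of CNY).
The CHF side grows by (1 + 0.0606)^(41/365) = 1.0066307.
Hence g_CNY = 1.0080719.
r = 1.0080719^(365/41) − 1 = 0.074195 → 7.42%.

7.42%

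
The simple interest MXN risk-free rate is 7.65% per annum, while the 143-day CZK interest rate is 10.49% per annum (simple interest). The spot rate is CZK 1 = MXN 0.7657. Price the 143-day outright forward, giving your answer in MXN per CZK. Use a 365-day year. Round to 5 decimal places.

T = 143/365 years.
MXN growth factor: 1 + 0.0765×143/365 = 1.0299712.
CZK growth factor: 1 + 0.1049×143/365 = 1.0410978.
Forward (MXN per CZK) = 0.7657 × 1.0299712 / 1.0410978 = 0.7575167.

0.75752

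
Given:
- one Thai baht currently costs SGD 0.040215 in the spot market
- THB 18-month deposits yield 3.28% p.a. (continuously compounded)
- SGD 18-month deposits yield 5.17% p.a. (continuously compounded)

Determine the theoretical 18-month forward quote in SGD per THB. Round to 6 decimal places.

T = 18/12 years.
SGD growth factor: e^(0.0517×18/12) = 1.0806363.
THB accumulates by e^(0.0328×18/12) = 1.0504304.
Forward (SGD per THB) = 0.040215 × 1.0806363 / 1.0504304 = 0.04137141.

0.041371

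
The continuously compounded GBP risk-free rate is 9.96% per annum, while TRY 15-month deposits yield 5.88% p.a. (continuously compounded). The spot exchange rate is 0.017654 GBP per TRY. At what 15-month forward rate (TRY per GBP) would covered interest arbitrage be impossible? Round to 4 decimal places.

T = 15/12 years.
GBP growth factor: e^(0.0996×15/12) = 1.13258202.
TRY growth factor: e^(0.0588×15/12) = 1.07626854.
CIP: F = S · (grow GBP)/(grow TRY) = 0.017654 × 1.13258202/1.07626854 = 0.018577708 GBP per TRY.
Quoted the other way: 1/0.018577708 = 53.8280 TRY per GBP.

53.8280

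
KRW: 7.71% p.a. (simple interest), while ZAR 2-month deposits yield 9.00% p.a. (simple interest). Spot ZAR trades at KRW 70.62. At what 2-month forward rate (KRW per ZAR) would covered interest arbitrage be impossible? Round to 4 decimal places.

70.4704

T = 2/12 years.
KRW accumulates by 1 + 0.0771×2/12 = 1.012850.
ZAR growth factor: 1 + 0.0900×2/12 = 1.015000.
Forward (KRW per ZAR) = 70.62 × 1.012850 / 1.015000 = 70.470411.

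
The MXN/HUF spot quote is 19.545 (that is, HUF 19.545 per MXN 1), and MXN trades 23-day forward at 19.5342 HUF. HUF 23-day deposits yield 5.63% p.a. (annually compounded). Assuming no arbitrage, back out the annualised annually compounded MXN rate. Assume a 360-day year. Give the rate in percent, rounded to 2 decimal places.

6.55%

T = 23/360 years.
By CIP, F/S equals the HUF-to-MXN growth ratio: 19.5342/19.545 = 0.9994474.
The HUF side grows by (1 + 0.0563)^(23/360) = 1.0035055.
That pins the MXN growth at 1.0040603.
Annualise: 1.0040603^(360/23) − 1 = 0.065478 = 6.55%.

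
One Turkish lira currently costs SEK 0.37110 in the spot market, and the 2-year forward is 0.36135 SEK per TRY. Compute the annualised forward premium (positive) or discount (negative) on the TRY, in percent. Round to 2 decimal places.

T = 2 years.
(F − S)/S = (0.36135 − 0.3711)/0.3711 = -0.0262732.
×(1/T) gives -1.31% p.a.

-1.31%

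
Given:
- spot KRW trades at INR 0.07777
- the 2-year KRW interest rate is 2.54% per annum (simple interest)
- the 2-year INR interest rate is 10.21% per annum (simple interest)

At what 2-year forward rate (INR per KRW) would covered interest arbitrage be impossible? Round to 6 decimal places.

T = 2 years.
INR growth factor: 1 + 0.1021×2 = 1.204200.
KRW accumulates by 1 + 0.0254×2 = 1.050800.
Forward (INR per KRW) = 0.07777 × 1.204200 / 1.050800 = 0.08912318.

0.089123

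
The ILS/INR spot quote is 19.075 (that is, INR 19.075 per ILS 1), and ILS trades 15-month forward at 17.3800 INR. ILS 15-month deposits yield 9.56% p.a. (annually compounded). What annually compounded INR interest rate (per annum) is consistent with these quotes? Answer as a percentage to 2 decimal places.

1.70%

T = 15/12 years.
CIP gives F = S · g_INR/g_ILS, so g_INR/g_ILS = 17.38/19.075 = 0.9111402.
ILS growth factor: (1 + 0.0956)^(15/12) = 1.1208953.
So the INR growth factor = 1.0212928.
Annualise: 1.0212928^(12/15) − 1 = 0.016998 = 1.70%.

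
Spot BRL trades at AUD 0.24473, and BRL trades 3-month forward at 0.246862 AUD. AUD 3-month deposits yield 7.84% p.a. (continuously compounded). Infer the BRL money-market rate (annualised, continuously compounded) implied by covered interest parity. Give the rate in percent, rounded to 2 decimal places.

4.37%

T = 3/12 years.
By CIP, F/S equals the AUD-to-BRL growth ratio: 0.246862/0.24473 = 1.0087116.
The AUD side grows by e^(0.0784×3/12) = 1.0197933.
So the BRL growth factor = 1.010986.
r = ln(1.010986)/(3/12) = 0.043704 → 4.37%.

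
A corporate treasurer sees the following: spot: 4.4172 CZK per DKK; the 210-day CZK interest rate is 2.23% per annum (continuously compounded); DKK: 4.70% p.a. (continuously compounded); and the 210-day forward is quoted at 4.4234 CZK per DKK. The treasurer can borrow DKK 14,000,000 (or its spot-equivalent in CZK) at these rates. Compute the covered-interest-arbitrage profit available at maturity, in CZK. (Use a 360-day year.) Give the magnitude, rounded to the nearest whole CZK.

CZK 998,436

T = 210/360 years.
Keep in DKK, deliver into the forward: 14,000,000·1.0277959619·4.4234 = CZK 63,648,937.21.
Swap to CZK now, deposit: 14,000,000·4.4172·1.0130933098 = CZK 62,650,500.75.
The quoted forward overvalues DKK, so borrow CZK, buy DKK at spot, deposit the DKK at 4.70%, and sell the proceeds forward at 4.4234.
The gap between the two covered legs is CZK 998,436.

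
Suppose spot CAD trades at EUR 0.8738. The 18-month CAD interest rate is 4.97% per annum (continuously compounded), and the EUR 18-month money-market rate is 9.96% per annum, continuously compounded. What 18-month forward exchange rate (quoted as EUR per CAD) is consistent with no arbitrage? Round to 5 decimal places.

0.94171

T = 18/12 years.
Growth of 1 EUR over T: e^(0.0996×18/12) = 1.1611374.
CAD accumulates by e^(0.0497×18/12) = 1.0773992.
Forward (EUR per CAD) = 0.8738 × 1.1611374 / 1.0773992 = 0.9417140.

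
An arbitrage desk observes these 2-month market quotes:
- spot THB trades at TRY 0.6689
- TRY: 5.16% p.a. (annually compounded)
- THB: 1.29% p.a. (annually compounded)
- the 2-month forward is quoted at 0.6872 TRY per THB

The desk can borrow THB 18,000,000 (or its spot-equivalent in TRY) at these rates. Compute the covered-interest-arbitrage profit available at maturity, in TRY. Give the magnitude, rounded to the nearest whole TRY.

T = 2/12 years.
Invest the THB and cover forward: 18,000,000 × 1.002138534 × 0.6872 = TRY 12,396,052.81.
Convert at spot and invest in TRY: 18,000,000 × 0.6689 × 1.0084207255 = TRY 12,141,587.22.
The quoted forward overvalues THB, so borrow TRY, buy THB at spot, deposit the THB at 1.29%, and sell the proceeds forward at 0.6872.
The gap between the two covered legs is TRY 254,466.

TRY 254,466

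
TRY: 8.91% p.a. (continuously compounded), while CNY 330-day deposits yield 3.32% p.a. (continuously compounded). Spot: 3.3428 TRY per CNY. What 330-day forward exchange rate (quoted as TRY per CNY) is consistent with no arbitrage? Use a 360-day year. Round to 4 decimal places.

T = 330/360 years.
TRY growth factor: e^(0.0891×330/360) = 1.0851031.
CNY growth factor: e^(0.0332×330/360) = 1.0309012.
Forward (TRY per CNY) = 3.3428 × 1.0851031 / 1.0309012 = 3.518555.

3.5186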